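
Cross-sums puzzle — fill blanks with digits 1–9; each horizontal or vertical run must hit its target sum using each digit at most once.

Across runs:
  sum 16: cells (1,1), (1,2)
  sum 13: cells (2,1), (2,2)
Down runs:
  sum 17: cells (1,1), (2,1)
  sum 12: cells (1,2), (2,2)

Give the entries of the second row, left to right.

16 in 2 cells must be {7,9}; 17 in 2 cells must be {8,9}.
The 16 across and the 17 down share only 9, so (1,1) = 9.
(1,2) = 16 − 9 = 7 completes the 16 across.
(2,1) = 17 − 9 = 8 completes the 17 down.
(2,2) = 13 − 8 = 5 completes the 13 across.

8 5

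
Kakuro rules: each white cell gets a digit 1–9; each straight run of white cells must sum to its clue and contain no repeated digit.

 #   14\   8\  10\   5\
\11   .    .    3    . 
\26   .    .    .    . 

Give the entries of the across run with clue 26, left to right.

11 in 4 cells must be {1,2,3,5}.
R1C1 = 5: the only remaining digit allowed by both the 11 across and the 14 down.
R2C1 = 14 − 5 = 9 completes the 14 down.
R2C3 = 10 − 3 = 7 completes the 10 down.
Nothing is forced directly, so branch on R2C2, whose candidates are 2 or 6. If R2C2 = 2: then R1C2 would have to be in {1,2} for the 11 across but in {6} for the 8 down — contradiction. So R2C2 = 6.
R1C2 = 8 − 6 = 2 completes the 8 down.
R1C4 = 11 − 10 = 1 completes the 11 across.
R2C4 = 26 − 22 = 4 completes the 26 across.

9, 6, 7, 4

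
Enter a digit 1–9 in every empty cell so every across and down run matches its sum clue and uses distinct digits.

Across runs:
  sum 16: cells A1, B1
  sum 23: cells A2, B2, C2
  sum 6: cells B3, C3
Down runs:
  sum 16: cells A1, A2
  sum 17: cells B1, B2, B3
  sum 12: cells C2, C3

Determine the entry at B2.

6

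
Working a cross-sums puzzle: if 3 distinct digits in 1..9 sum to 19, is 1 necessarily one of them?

Counterexample: {2,8,9} sums to 19 without using 1.

No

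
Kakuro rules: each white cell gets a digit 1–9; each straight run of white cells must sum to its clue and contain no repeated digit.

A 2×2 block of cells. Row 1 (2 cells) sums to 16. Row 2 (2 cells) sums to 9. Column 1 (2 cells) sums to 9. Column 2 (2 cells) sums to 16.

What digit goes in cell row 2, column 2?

7

16 in 2 cells must be {7,9}.
The 16 across and the 9 down share only 7, so (1,1) = 7.
(1,2) = 16 − 7 = 9 completes the 16 across.
(2,1) = 9 − 7 = 2 completes the 9 down.
(2,2) = 9 − 2 = 7 completes the 9 across.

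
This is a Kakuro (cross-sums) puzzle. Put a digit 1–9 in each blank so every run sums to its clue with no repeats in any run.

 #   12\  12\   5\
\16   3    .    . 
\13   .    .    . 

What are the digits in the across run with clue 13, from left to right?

R1C3 = 4: the only remaining digit allowed by both the 16 across and the 5 down.
R2C1 = 12 − 3 = 9 completes the 12 down.
R2C2 = 3: the only remaining digit allowed by both the 13 across and the 12 down.
R2C3 = 13 − 12 = 1 completes the 13 across.
R1C2 = 16 − 7 = 9 completes the 16 across.

9 3 1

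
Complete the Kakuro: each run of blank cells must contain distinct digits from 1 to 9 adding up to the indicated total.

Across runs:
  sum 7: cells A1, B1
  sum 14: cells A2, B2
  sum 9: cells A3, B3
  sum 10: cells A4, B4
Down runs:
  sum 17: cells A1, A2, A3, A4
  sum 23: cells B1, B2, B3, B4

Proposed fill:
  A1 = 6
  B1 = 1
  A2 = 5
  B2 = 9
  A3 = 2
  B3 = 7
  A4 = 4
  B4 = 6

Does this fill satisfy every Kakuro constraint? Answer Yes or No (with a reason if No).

Yes

Across: 6+1=7; 5+9=14; 2+7=9; 4+6=10. Down: 6+5+2+4=17; 1+9+7+6=23. No digit repeats within any run.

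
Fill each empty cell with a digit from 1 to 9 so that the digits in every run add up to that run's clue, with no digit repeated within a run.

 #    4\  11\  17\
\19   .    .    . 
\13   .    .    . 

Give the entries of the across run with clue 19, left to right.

4 in 2 cells must be {1,3}; 17 in 2 cells must be {8,9}.
The 19 across and the 4 down share only 3, so R1C1 = 3.
Given what's placed, R1C3 must be 9 to fit the 19 across and 17 down.
R2C1 = 4 − 3 = 1 completes the 4 down.
R2C3 = 17 − 9 = 8 completes the 17 down.
R1C2 = 19 − 12 = 7 completes the 19 across.
R2C2 = 13 − 9 = 4 completes the 13 across.

3 7 9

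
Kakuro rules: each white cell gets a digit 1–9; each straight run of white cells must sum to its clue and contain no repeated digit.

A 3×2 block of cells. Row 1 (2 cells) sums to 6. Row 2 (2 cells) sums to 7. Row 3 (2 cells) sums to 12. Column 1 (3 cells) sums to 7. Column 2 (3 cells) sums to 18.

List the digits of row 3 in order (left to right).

4 8

7 in 3 cells must be {1,2,4}.
The 12 across and the 7 down share only 4, so (3,1) = 4.
(3,2) = 12 − 4 = 8 completes the 12 across.
Nothing is forced directly, so branch on (1,1), whose candidates are 1 or 2. If (1,1) = 1: then (1,2) would have to be in {5} for the 6 across but in {1,3,4,6,7,9} for the 18 down — contradiction. So (1,1) = 2.
(1,2) = 6 − 2 = 4 completes the 6 across.
(2,1) = 7 − 6 = 1 completes the 7 down.
(2,2) = 7 − 1 = 6 completes the 7 across.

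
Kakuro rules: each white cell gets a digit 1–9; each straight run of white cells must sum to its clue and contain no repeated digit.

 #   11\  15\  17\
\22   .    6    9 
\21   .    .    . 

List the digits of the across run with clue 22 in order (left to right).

17 in 2 cells must be {8,9}.
R1C1 = 22 − 15 = 7 completes the 22 across.
R2C1 = 11 − 7 = 4 completes the 11 down.
R2C2 = 15 − 6 = 9 completes the 15 down.
R2C3 = 21 − 13 = 8 completes the 21 across.

7 6 9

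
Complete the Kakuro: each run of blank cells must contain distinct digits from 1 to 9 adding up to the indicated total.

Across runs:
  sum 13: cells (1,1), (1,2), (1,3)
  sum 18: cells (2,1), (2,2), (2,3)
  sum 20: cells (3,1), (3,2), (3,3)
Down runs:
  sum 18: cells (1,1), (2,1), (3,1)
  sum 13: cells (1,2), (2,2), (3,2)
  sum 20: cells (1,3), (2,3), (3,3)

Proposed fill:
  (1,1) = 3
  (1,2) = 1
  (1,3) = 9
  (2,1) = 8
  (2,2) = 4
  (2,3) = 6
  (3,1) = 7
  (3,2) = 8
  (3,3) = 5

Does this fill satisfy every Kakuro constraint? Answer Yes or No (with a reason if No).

Across: 3+1+9=13; 8+4+6=18; 7+8+5=20. Down: 3+8+7=18; 1+4+8=13; 9+6+5=20. No digit repeats within any run.

Yes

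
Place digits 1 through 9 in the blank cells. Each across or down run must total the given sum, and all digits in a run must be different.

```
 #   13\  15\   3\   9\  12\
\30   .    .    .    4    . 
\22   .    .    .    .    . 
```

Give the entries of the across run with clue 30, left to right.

7 8 2 4 9

3 in 2 cells must be {1,2}.
Given what's placed, R1C3 must be 2 to fit the 30 across and 3 down.
R2C3 = 3 − 2 = 1 completes the 3 down.
R2C4 = 9 − 4 = 5 completes the 9 down.
No cell is forced outright now. R1C5 can only be 7 or 8 or 9 (the digits allowed by both its 30 across and its 12 down). If R1C5 = 7: then R2C5 would have to be in {2,3,4,6,7,8,9} for the 22 across but in {5} for the 12 down — contradiction. If R1C5 = 8: that forces R2C5 = 4, R2C1 = 9, after which R2C2 would have to be in {3} for the 22 across but in {6,7,8,9} for the 15 down — contradiction. So R1C5 = 9.
R2C5 = 12 − 9 = 3 completes the 12 down.
No cell is forced outright now. R1C1 can only be 7 or 8 (the digits allowed by both its 30 across and its 13 down). If R1C1 = 8: that forces R1C2 = 7, after which R2C1 would have to be in {4,6,7,9} for the 22 across but in {5} for the 13 down — contradiction. So R1C1 = 7.
R1C2 = 30 − 22 = 8 completes the 30 across.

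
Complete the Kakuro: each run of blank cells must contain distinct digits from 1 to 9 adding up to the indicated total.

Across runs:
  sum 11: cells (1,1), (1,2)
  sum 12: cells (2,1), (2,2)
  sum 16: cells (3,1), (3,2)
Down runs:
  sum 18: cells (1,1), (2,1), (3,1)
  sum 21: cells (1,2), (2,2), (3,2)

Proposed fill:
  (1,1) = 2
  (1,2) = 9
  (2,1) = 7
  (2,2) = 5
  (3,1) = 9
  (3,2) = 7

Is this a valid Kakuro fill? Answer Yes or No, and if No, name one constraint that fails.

Across: 2+9=11; 7+5=12; 9+7=16. Down: 2+7+9=18; 9+5+7=21. No digit repeats within any run.

Yes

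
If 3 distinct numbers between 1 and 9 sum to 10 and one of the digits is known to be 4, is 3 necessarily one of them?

The only way to make 10 from 3 distinct digits under that restriction is {1,4,5}, which does not contain 3.

No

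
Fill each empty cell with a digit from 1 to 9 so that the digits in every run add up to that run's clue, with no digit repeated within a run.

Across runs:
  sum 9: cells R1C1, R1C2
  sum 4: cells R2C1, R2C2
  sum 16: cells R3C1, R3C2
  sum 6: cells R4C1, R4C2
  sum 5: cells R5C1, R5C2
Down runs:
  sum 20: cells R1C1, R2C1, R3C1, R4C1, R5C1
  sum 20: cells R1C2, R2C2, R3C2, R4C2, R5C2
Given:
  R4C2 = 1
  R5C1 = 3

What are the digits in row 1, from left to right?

4 in 2 cells must be {1,3}; 16 in 2 cells must be {7,9}.
Given what's placed, R2C1 must be 1 to fit the 4 across and 20 down.
R2C2 = 4 − 1 = 3 completes the 4 across.
R4C1 = 6 − 1 = 5 completes the 6 across.
R5C2 = 5 − 3 = 2 completes the 5 across.
R3C2 = 9: the only remaining digit allowed by both the 16 across and the 20 down.
R1C2 = 20 − 15 = 5 completes the 20 down.
R3C1 = 16 − 9 = 7 completes the 16 across.
R1C1 = 9 − 5 = 4 completes the 9 across.

4, 5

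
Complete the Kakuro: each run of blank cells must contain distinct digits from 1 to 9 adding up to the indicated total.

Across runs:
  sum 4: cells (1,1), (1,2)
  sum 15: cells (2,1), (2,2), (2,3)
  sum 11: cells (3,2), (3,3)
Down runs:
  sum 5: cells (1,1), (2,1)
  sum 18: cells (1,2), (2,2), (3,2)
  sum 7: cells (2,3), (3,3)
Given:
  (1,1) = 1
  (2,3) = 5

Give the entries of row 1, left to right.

1 3

4 in 2 cells must be {1,3}.
(1,2) = 4 − 1 = 3 completes the 4 across.
(2,1) = 5 − 1 = 4 completes the 5 down.
(2,2) = 15 − 9 = 6 completes the 15 across.
(3,2) = 18 − 9 = 9 completes the 18 down.
(3,3) = 11 − 9 = 2 completes the 11 across.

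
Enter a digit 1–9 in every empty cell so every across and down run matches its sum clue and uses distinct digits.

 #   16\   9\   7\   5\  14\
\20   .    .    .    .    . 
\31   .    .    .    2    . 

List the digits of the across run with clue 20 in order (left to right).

9, 1, 2, 3, 5

16 in 2 cells must be {7,9}.
R1C4 = 5 − 2 = 3 completes the 5 down.
Given what's placed, R2C3 must be 5 to fit the 31 across and 7 down.
R1C3 = 7 − 5 = 2 completes the 7 down.
R1C1 = 9: the only remaining digit allowed by both the 20 across and the 16 down.
Given what's placed, R1C5 must be 5 to fit the 20 across and 14 down.
R2C1 = 16 − 9 = 7 completes the 16 down.
Given what's placed, R2C2 must be 8 to fit the 31 across and 9 down.
R2C5 = 31 − 22 = 9 completes the 31 across.
R1C2 = 20 − 19 = 1 completes the 20 across.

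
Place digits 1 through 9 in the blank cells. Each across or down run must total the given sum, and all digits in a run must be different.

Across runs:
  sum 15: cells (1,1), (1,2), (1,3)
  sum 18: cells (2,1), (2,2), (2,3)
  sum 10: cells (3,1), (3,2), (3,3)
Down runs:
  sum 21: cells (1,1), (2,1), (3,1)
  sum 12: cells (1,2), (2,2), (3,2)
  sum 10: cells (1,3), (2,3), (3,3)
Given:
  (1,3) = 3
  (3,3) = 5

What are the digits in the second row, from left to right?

(2,3) = 10 − 8 = 2 completes the 10 down.
Given what's placed, (3,1) must be 4 to fit the 10 across and 21 down.
(3,2) = 10 − 9 = 1 completes the 10 across.
Given what's placed, (1,1) must be 8 to fit the 15 across and 21 down.
(1,2) = 15 − 11 = 4 completes the 15 across.
(2,1) = 21 − 12 = 9 completes the 21 down.
(2,2) = 18 − 11 = 7 completes the 18 across.

9 7 2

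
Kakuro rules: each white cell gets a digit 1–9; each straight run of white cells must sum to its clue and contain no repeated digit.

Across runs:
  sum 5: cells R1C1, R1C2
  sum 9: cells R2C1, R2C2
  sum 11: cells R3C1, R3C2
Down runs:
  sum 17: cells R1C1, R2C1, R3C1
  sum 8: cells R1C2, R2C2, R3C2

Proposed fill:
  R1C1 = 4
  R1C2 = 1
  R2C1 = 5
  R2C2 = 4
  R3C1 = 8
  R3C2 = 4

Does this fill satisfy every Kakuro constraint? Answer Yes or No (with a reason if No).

No — the across run R3C1–R3C2 sums to 12, not 11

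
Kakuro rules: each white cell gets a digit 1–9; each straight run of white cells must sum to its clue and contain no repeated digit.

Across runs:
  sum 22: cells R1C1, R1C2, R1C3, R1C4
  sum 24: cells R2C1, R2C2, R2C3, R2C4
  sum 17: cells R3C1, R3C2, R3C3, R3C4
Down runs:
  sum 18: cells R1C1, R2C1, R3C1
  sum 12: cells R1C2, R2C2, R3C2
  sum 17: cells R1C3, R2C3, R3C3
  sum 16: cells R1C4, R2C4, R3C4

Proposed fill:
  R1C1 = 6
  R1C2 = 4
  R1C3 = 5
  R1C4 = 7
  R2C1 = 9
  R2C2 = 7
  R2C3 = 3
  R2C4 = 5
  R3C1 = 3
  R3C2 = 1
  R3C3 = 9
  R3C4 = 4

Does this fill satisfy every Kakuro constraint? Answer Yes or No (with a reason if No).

Yes

Across: 6+4+5+7=22; 9+7+3+5=24; 3+1+9+4=17. Down: 6+9+3=18; 4+7+1=12; 5+3+9=17; 7+5+4=16. No digit repeats within any run.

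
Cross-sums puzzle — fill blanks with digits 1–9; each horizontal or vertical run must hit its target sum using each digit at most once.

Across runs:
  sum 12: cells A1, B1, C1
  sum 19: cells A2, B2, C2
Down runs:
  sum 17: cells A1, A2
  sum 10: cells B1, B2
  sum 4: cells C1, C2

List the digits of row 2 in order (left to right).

9, 7, 3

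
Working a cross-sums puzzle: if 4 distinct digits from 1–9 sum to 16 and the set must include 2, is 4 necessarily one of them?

No

Counterexample: {1,2,5,8} sums to 16 under that restriction without using 4.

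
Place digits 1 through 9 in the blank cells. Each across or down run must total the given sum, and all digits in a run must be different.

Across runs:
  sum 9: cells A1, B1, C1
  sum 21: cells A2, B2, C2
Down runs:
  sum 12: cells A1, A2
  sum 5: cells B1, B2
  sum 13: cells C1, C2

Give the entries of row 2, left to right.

9 4 8

The 21 across and the 5 down share only 4, so B2 = 4.
B1 = 5 − 4 = 1 completes the 5 down.
Nothing is forced directly, so branch on A1, whose candidates are 3 or 5. If A1 = 5: then C1 would have to be in {3} for the 9 across but in {4,5,6,7,8,9} for the 13 down — contradiction. So A1 = 3.
C1 = 9 − 4 = 5 completes the 9 across.
A2 = 12 − 3 = 9 completes the 12 down.
C2 = 21 − 13 = 8 completes the 21 across.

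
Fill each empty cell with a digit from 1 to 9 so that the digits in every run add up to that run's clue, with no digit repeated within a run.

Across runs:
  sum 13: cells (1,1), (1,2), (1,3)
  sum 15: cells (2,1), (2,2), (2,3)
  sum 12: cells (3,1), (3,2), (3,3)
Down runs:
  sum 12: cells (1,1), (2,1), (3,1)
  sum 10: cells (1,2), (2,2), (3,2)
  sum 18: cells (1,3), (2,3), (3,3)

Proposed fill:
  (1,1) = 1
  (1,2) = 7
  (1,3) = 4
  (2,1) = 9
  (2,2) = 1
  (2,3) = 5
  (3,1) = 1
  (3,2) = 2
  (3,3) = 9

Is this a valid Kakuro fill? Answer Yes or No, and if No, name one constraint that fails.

No — the down run (1,1)–(3,1) sums to 11, not 12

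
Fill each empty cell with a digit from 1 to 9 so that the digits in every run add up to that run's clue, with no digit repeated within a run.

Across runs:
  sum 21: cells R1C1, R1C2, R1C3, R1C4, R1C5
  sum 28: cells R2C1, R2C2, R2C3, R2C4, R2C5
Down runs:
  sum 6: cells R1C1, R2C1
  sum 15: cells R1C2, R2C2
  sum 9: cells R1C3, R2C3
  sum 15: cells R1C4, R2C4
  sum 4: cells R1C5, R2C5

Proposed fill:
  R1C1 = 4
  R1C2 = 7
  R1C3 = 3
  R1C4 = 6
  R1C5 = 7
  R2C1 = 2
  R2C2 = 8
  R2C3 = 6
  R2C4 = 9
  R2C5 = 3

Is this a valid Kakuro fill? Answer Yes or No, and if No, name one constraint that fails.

No — the down run R1C5–R2C5 sums to 10, not 4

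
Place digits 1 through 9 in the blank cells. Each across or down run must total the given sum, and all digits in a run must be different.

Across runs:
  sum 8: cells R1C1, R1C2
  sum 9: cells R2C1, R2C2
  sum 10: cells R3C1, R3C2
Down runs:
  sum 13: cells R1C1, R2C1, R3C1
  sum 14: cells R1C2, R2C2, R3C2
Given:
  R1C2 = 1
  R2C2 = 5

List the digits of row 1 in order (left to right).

7 1

R1C1 = 8 − 1 = 7 completes the 8 across.
R2C1 = 9 − 5 = 4 completes the 9 across.
R3C1 = 13 − 11 = 2 completes the 13 down.
R3C2 = 10 − 2 = 8 completes the 10 across.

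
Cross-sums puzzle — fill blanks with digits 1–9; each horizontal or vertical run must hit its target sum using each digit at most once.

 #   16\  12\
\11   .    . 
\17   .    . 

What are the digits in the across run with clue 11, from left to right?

17 in 2 cells must be {8,9}; 16 in 2 cells must be {7,9}.
The 17 across and the 16 down share only 9, so R2C1 = 9.
R2C2 = 17 − 9 = 8 completes the 17 across.
R1C1 = 16 − 9 = 7 completes the 16 down.
R1C2 = 11 − 7 = 4 completes the 11 across.

7 4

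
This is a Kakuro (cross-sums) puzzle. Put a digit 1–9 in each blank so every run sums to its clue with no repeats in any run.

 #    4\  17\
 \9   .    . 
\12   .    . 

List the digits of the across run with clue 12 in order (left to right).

4 in 2 cells must be {1,3}; 17 in 2 cells must be {8,9}.
The 9 across and the 17 down share only 8, so R1C2 = 8.
The 12 across and the 4 down share only 3, so R2C1 = 3.
R2C2 = 12 − 3 = 9 completes the 12 across.
R1C1 = 9 − 8 = 1 completes the 9 across.

3, 9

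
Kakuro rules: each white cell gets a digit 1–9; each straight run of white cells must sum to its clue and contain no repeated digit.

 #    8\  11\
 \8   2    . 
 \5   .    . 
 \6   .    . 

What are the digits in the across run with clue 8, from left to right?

2, 6

R1C2 = 8 − 2 = 6 completes the 8 across.
Given what's placed, R2C1 must be 1 to fit the 5 across and 8 down.
R2C2 = 5 − 1 = 4 completes the 5 across.
R3C1 = 8 − 3 = 5 completes the 8 down.
R3C2 = 6 − 5 = 1 completes the 6 across.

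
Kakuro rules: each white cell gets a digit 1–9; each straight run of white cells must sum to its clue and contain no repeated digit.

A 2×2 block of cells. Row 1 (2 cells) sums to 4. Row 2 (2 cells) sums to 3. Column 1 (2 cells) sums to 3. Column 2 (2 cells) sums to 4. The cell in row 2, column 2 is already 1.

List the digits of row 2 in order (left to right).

4 in 2 cells must be {1,3}; 3 in 2 cells must be {1,2}.
The 4 across and the 3 down share only 1, so (1,1) = 1.
(1,2) = 4 − 1 = 3 completes the 4 across.
(2,1) = 3 − 1 = 2 completes the 3 across.

2 1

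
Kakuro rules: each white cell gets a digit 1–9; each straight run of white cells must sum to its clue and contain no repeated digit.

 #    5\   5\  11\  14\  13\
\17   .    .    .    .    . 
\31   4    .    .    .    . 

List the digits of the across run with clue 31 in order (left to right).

4 3 8 9 7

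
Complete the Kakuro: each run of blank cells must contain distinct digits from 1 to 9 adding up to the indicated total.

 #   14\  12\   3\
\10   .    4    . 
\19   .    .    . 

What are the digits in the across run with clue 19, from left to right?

3 in 2 cells must be {1,2}.
Given what's placed, R1C1 must be 5 to fit the 10 across and 14 down.
R1C3 = 10 − 9 = 1 completes the 10 across.
R2C1 = 14 − 5 = 9 completes the 14 down.
R2C2 = 12 − 4 = 8 completes the 12 down.
R2C3 = 19 − 17 = 2 completes the 19 across.

9 8 2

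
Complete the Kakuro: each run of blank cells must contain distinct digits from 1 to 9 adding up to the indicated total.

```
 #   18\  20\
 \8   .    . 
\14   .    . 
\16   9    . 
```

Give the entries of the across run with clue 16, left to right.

16 in 2 cells must be {7,9}.
R3C2 = 16 − 9 = 7 completes the 16 across.
R1C2 = 5: the only remaining digit allowed by both the 8 across and the 20 down.
R2C2 = 20 − 12 = 8 completes the 20 down.
R1C1 = 8 − 5 = 3 completes the 8 across.
R2C1 = 14 − 8 = 6 completes the 14 across.

9 7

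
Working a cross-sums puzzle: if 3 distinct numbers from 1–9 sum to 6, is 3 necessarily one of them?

The only way to make 6 from 3 distinct digits is {1,2,3}, which contains 3.

Yes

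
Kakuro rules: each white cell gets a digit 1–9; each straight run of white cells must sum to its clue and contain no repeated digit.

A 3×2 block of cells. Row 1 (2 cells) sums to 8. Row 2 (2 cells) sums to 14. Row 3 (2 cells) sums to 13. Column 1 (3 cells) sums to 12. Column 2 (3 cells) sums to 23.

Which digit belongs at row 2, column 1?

23 in 3 cells must be {6,8,9}.
The 8 across and the 23 down share only 6, so (1,2) = 6.
(1,1) = 8 − 6 = 2 completes the 8 across.
Nothing is forced directly, so branch on (2,1), whose candidates are 6 or 9. If (2,1) = 9: then (2,2) would have to be in {5} for the 14 across but in {8,9} for the 23 down — contradiction. So (2,1) = 6.
(2,2) = 14 − 6 = 8 completes the 14 across.
(3,1) = 12 − 8 = 4 completes the 12 down.
(3,2) = 13 − 4 = 9 completes the 13 across.

6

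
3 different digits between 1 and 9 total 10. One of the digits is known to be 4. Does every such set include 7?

No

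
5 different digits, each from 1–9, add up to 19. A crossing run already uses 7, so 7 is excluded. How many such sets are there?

5 distinct digits from 1–9 sum between 15 and 35.
Dropping sets that contain 7.
Enumerating: {1,2,3,4,9}, {1,2,3,5,8}, {1,3,4,5,6}.

3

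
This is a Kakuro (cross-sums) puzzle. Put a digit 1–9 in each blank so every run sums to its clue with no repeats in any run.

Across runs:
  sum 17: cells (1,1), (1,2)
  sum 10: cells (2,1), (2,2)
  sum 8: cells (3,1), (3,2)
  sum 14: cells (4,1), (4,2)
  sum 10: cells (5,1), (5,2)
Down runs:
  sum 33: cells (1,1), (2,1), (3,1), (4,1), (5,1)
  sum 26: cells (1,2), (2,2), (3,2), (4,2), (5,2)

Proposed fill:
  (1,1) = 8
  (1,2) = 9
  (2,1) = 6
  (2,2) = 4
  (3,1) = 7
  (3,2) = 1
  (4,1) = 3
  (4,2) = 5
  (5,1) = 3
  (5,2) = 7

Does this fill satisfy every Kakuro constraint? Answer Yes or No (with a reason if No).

No — the across run (4,1)–(4,2) sums to 8, not 14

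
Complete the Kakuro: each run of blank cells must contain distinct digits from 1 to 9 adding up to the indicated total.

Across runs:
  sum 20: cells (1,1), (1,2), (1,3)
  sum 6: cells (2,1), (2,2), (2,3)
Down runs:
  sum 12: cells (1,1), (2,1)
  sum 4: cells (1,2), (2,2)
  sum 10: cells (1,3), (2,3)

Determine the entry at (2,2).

1

6 in 3 cells must be {1,2,3}; 4 in 2 cells must be {1,3}.
The 20 across and the 4 down share only 3, so (1,2) = 3.
The 6 across and the 12 down share only 3, so (2,1) = 3.
(2,2) = 4 − 3 = 1 completes the 4 down.
(2,3) = 6 − 4 = 2 completes the 6 across.
(1,1) = 12 − 3 = 9 completes the 12 down.
(1,3) = 20 − 12 = 8 completes the 20 across.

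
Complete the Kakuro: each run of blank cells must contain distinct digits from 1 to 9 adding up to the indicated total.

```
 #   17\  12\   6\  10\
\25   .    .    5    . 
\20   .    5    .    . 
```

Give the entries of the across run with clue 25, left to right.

9 7 5 4

17 in 2 cells must be {8,9}.
R1C2 = 12 − 5 = 7 completes the 12 down.
R2C3 = 6 − 5 = 1 completes the 6 down.
Given what's placed, R1C1 must be 9 to fit the 25 across and 17 down.
R1C4 = 25 − 21 = 4 completes the 25 across.
R2C1 = 17 − 9 = 8 completes the 17 down.
R2C4 = 20 − 14 = 6 completes the 20 across.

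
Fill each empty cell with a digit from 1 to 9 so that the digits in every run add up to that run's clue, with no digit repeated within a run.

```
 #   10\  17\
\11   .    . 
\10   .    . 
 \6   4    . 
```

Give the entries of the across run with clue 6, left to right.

R1C1 = 5: the only remaining digit allowed by both the 11 across and the 10 down.
R1C2 = 11 − 5 = 6 completes the 11 across.
R2C1 = 10 − 9 = 1 completes the 10 down.
R2C2 = 10 − 1 = 9 completes the 10 across.
R3C2 = 6 − 4 = 2 completes the 6 across.

4 2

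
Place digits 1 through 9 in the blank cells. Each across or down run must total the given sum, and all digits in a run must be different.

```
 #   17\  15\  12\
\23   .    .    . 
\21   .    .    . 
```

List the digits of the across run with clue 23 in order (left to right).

9 6 8

23 in 3 cells must be {6,8,9}; 17 in 2 cells must be {8,9}.
Nothing is forced directly, so branch on R1C1, whose candidates are 8 or 9. If R1C1 = 8: that forces R1C3 = 9, R2C1 = 9, after which R2C3 would have to be in {4,5,7,8} for the 21 across but in {3} for the 12 down — contradiction. So R1C1 = 9.
Given what's placed, R1C3 must be 8 to fit the 23 across and 12 down.
R2C1 = 17 − 9 = 8 completes the 17 down.
R2C3 = 12 − 8 = 4 completes the 12 down.
R1C2 = 23 − 17 = 6 completes the 23 across.
R2C2 = 21 − 12 = 9 completes the 21 across.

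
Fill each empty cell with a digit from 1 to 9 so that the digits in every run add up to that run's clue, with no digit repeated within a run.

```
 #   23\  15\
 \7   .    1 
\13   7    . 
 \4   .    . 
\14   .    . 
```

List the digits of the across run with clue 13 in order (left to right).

4 in 2 cells must be {1,3}.
R1C1 = 7 − 1 = 6 completes the 7 across.
R2C2 = 13 − 7 = 6 completes the 13 across.
R3C1 = 1: the only remaining digit allowed by both the 4 across and the 23 down.
R3C2 = 4 − 1 = 3 completes the 4 across.
R4C1 = 23 − 14 = 9 completes the 23 down.
R4C2 = 14 − 9 = 5 completes the 14 across.

7, 6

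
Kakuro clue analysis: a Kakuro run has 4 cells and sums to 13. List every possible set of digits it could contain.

4 distinct digits from 1–9 sum between 10 and 30.

{1,2,3,7}; {1,2,4,6}; {1,3,4,5}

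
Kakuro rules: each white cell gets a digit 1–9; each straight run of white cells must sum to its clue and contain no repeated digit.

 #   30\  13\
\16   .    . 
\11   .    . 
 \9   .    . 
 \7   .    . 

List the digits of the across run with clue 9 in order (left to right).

7 2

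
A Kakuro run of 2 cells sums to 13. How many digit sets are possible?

2 distinct digits from 1–9 sum between 3 and 17.
Enumerating: {4,9}, {5,8}, {6,7}.

3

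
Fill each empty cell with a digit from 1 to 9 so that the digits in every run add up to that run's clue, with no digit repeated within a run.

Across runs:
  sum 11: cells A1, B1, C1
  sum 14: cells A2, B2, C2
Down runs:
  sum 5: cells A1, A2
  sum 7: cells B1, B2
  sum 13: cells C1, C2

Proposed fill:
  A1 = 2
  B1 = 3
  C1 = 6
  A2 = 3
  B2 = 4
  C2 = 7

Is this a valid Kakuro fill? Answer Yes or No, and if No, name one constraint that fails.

Yes

Across: 2+3+6=11; 3+4+7=14. Down: 2+3=5; 3+4=7; 6+7=13. No digit repeats within any run.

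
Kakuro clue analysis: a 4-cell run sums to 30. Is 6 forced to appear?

Yes

The only way to make 30 from 4 distinct digits is {6,7,8,9}, which contains 6.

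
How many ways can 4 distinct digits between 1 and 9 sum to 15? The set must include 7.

2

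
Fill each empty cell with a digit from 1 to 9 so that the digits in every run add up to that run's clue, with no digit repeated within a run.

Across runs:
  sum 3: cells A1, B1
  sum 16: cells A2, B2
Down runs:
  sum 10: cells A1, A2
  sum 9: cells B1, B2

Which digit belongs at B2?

7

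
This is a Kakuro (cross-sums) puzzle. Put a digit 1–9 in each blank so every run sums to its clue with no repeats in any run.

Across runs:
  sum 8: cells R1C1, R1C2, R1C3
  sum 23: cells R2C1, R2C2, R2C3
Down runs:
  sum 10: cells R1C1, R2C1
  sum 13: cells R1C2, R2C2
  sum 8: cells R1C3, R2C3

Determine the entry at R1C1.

1

23 in 3 cells must be {6,8,9}.
The 23 across and the 8 down share only 6, so R2C3 = 6.
R1C3 = 8 − 6 = 2 completes the 8 down.
Given what's placed, R1C1 must be 1 to fit the 8 across and 10 down.
R1C2 = 8 − 3 = 5 completes the 8 across.
R2C1 = 10 − 1 = 9 completes the 10 down.
R2C2 = 23 − 15 = 8 completes the 23 across.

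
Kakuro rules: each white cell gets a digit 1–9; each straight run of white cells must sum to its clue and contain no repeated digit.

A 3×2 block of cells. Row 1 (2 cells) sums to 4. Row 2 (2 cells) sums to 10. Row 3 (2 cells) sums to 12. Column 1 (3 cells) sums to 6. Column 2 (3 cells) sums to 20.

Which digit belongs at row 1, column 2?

3

4 in 2 cells must be {1,3}; 6 in 3 cells must be {1,2,3}.
The 4 across and the 20 down share only 3, so (1,2) = 3.
The 12 across and the 6 down share only 3, so (3,1) = 3.
(3,2) = 12 − 3 = 9 completes the 12 across.
(1,1) = 4 − 3 = 1 completes the 4 across.
(2,1) = 6 − 4 = 2 completes the 6 down.
(2,2) = 10 − 2 = 8 completes the 10 across.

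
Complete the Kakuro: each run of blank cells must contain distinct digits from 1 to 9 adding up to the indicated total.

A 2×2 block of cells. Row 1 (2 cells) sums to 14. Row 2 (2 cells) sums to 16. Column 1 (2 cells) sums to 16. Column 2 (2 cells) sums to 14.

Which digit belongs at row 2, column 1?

7

16 in 2 cells must be {7,9}.
The 14 across and the 16 down share only 9, so (1,1) = 9.
(1,2) = 14 − 9 = 5 completes the 14 across.
(2,1) = 16 − 9 = 7 completes the 16 down.
(2,2) = 16 − 7 = 9 completes the 16 across.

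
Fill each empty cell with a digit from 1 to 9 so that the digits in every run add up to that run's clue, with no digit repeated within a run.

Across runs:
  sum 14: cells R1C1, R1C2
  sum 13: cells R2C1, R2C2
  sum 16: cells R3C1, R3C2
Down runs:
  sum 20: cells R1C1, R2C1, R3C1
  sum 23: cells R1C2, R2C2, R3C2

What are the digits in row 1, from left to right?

16 in 2 cells must be {7,9}; 23 in 3 cells must be {6,8,9}.
The 16 across and the 23 down share only 9, so R3C2 = 9.
R3C1 = 16 − 9 = 7 completes the 16 across.
Nothing is forced directly, so branch on R1C2, whose candidates are 6 or 8. If R1C2 = 8: then R1C1 would have to be in {6} for the 14 across but in {4,5,8,9} for the 20 down — contradiction. So R1C2 = 6.
R1C1 = 14 − 6 = 8 completes the 14 across.
R2C1 = 20 − 15 = 5 completes the 20 down.
R2C2 = 13 − 5 = 8 completes the 13 across.

8 6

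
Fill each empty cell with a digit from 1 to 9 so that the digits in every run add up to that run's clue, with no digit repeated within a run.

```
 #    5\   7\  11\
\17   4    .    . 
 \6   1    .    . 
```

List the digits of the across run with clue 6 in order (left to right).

1, 2, 3

6 in 3 cells must be {1,2,3}.
Nothing is forced directly, so branch on R2C2, whose candidates are 2 or 3. If R2C2 = 3: then R1C2 would have to be in {5,6,7,8} for the 17 across but in {4} for the 7 down — contradiction. So R2C2 = 2.
R1C2 = 7 − 2 = 5 completes the 7 down.
R1C3 = 17 − 9 = 8 completes the 17 across.
R2C3 = 6 − 3 = 3 completes the 6 across.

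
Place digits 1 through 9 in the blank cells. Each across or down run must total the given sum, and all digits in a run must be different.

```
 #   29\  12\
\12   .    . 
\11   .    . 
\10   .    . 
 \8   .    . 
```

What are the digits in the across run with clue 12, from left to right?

9 3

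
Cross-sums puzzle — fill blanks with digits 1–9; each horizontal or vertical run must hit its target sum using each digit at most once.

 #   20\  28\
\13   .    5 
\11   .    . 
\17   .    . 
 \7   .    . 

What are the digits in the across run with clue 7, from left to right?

1 6

17 in 2 cells must be {8,9}.
R1C1 = 13 − 5 = 8 completes the 13 across.
R3C1 = 9: the only remaining digit allowed by both the 17 across and the 20 down.
R3C2 = 17 − 9 = 8 completes the 17 across.
Given what's placed, R4C2 must be 6 to fit the 7 across and 28 down.
R2C1 = 2: the only remaining digit allowed by both the 11 across and the 20 down.
R2C2 = 11 − 2 = 9 completes the 11 across.
R4C1 = 7 − 6 = 1 completes the 7 across.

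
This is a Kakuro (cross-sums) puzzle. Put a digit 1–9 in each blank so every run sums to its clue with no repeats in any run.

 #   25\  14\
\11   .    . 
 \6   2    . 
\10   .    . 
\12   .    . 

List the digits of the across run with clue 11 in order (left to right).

R2C2 = 6 − 2 = 4 completes the 6 across.
Nothing is forced directly, so branch on R4C1, whose candidates are 8 or 9. If R4C1 = 8: then R4C2 would have to be in {4} for the 12 across but in {1,2,3,5,6,7} for the 14 down — contradiction. So R4C1 = 9.
R4C2 = 12 − 9 = 3 completes the 12 across.
Nothing is forced directly, so branch on R1C1, whose candidates are 6 or 8. If R1C1 = 8: then R1C2 would have to be in {3} for the 11 across but in {1,2,5,6} for the 14 down — contradiction. So R1C1 = 6.
R1C2 = 11 − 6 = 5 completes the 11 across.
R3C1 = 25 − 17 = 8 completes the 25 down.
R3C2 = 10 − 8 = 2 completes the 10 across.

6 5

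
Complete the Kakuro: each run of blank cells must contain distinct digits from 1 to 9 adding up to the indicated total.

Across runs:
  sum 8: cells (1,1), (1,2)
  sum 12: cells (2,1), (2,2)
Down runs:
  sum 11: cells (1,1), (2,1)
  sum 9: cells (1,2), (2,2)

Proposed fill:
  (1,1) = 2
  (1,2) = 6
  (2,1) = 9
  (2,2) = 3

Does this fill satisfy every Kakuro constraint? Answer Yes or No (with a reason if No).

Across: 2+6=8; 9+3=12. Down: 2+9=11; 6+3=9. No digit repeats within any run.

Yes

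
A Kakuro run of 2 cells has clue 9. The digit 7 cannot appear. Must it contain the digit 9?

Counterexample: {1,8} sums to 9 under that restriction without using 9.

No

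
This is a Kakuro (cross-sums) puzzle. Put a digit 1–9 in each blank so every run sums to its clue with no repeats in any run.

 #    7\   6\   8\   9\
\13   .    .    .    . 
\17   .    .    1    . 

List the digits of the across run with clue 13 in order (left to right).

R1C3 = 8 − 1 = 7 completes the 8 down.
No cell is forced outright now. R1C4 can only be 1 or 2 or 3 (the digits allowed by both its 13 across and its 9 down). If R1C4 = 1: that forces R1C2 = 2, R2C2 = 4, after which R2C4 would have to be in {3,5,7,9} for the 17 across but in {8} for the 9 down — contradiction. If R1C4 = 3: that forces R2C4 = 6, R2C2 = 2, after which R1C2 would have to be in {1,2} for the 13 across but in {4} for the 6 down — contradiction. So R1C4 = 2.
Given what's placed, R1C2 must be 1 to fit the 13 across and 6 down.
R2C2 = 6 − 1 = 5 completes the 6 down.
R2C4 = 9 − 2 = 7 completes the 9 down.
R1C1 = 13 − 10 = 3 completes the 13 across.
R2C1 = 17 − 13 = 4 completes the 17 across.

3 1 7 2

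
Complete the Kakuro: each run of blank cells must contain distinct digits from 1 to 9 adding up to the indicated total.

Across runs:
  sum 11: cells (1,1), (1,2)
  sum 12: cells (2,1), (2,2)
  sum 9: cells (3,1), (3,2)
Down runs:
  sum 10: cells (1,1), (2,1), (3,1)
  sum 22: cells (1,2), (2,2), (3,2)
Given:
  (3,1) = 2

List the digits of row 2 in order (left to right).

3 9

(3,2) = 9 − 2 = 7 completes the 9 across.
Given what's placed, (2,2) must be 9 to fit the 12 across and 22 down.
(1,2) = 22 − 16 = 6 completes the 22 down.
(2,1) = 12 − 9 = 3 completes the 12 across.
(1,1) = 11 − 6 = 5 completes the 11 across.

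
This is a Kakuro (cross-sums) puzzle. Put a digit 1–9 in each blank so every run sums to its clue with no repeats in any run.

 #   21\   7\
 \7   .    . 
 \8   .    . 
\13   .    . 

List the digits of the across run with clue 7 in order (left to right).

7 in 3 cells must be {1,2,4}.
The 13 across and the 7 down share only 4, so R3C2 = 4.
R3C1 = 13 − 4 = 9 completes the 13 across.
Nothing is forced directly, so branch on R1C1, whose candidates are 4 or 5. If R1C1 = 4: then R1C2 would have to be in {3} for the 7 across but in {1,2} for the 7 down — contradiction. So R1C1 = 5.
R1C2 = 7 − 5 = 2 completes the 7 across.
R2C1 = 21 − 14 = 7 completes the 21 down.
R2C2 = 8 − 7 = 1 completes the 8 across.

5 2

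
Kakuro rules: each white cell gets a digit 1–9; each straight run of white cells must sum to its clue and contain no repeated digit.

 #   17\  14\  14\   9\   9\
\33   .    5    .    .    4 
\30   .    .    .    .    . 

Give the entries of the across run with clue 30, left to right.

17 in 2 cells must be {8,9}.
R2C2 = 14 − 5 = 9 completes the 14 down.
R2C5 = 9 − 4 = 5 completes the 9 down.
Given what's placed, R2C1 must be 8 to fit the 30 across and 17 down.
R2C3 = 6: the only remaining digit allowed by both the 30 across and the 14 down.
R2C4 = 30 − 28 = 2 completes the 30 across.

8 9 6 2 5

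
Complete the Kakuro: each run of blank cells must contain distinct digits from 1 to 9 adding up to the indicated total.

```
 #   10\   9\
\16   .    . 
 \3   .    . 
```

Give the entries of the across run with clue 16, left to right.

9 7

16 in 2 cells must be {7,9}; 3 in 2 cells must be {1,2}.
The 16 across and the 9 down share only 7, so R1C2 = 7.
R2C2 = 9 − 7 = 2 completes the 9 down.
R1C1 = 16 − 7 = 9 completes the 16 across.
R2C1 = 3 − 2 = 1 completes the 3 across.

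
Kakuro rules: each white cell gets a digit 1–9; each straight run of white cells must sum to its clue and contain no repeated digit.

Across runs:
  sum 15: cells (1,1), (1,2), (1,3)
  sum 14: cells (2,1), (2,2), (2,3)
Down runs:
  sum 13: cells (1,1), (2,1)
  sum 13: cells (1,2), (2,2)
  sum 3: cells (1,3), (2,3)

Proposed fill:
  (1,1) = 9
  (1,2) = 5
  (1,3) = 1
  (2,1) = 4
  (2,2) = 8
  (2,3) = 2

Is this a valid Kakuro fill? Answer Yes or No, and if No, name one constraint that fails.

Yes

Across: 9+5+1=15; 4+8+2=14. Down: 9+4=13; 5+8=13; 1+2=3. No digit repeats within any run.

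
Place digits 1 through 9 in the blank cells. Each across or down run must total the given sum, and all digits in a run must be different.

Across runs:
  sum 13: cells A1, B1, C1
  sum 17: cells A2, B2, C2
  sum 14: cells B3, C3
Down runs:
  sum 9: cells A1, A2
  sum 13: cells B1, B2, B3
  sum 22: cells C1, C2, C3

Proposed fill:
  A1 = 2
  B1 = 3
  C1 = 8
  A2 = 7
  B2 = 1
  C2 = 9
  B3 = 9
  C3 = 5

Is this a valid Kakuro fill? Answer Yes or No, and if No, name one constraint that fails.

Yes

Across: 2+3+8=13; 7+1+9=17; 9+5=14. Down: 2+7=9; 3+1+9=13; 8+9+5=22. No digit repeats within any run.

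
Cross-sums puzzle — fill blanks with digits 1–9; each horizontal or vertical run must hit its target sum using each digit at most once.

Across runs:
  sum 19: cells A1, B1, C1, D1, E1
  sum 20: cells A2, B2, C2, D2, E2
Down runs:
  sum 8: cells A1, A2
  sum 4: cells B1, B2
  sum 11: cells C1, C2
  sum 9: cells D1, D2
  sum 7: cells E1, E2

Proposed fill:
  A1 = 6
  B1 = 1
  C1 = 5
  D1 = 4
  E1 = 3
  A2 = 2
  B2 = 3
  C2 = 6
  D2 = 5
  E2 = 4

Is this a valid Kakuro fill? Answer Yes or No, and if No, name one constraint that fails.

Across: 6+1+5+4+3=19; 2+3+6+5+4=20. Down: 6+2=8; 1+3=4; 5+6=11; 4+5=9; 3+4=7. No digit repeats within any run.

Yes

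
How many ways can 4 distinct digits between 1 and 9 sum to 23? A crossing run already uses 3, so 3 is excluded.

6

4 distinct digits from 1–9 sum between 10 and 30.
Dropping sets that contain 3.
Enumerating: {1,5,8,9}, {1,6,7,9}, {2,4,8,9}, {2,5,7,9}, {2,6,7,8}, {4,5,6,8}.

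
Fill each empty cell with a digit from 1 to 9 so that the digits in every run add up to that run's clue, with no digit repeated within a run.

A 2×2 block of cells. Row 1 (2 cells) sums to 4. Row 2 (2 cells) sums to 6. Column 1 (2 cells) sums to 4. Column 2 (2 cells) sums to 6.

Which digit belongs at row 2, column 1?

1

4 in 2 cells must be {1,3}.
The 4 across and the 6 down share only 1, so (1,2) = 1.
The 6 across and the 4 down share only 1, so (2,1) = 1.
(2,2) = 6 − 1 = 5 completes the 6 across.
(1,1) = 4 − 1 = 3 completes the 4 across.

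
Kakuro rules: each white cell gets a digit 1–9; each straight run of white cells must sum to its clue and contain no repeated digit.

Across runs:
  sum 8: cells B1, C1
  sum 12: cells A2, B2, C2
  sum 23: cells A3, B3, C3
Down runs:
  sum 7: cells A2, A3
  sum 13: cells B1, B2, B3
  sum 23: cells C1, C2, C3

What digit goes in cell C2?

23 in 3 cells must be {6,8,9}.
Only 6 fits C1 under both its across sum 8 and down sum 23.
The 23 across and the 7 down share only 6, so A3 = 6.
B1 = 8 − 6 = 2 completes the 8 across.
A2 = 7 − 6 = 1 completes the 7 down.
B3 = 8: the only remaining digit allowed by both the 23 across and the 13 down.
C3 = 23 − 14 = 9 completes the 23 across.
B2 = 13 − 10 = 3 completes the 13 down.
C2 = 12 − 4 = 8 completes the 12 across.

8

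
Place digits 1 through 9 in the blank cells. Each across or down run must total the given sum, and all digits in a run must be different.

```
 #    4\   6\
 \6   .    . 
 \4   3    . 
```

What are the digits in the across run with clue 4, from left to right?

3 1

4 in 2 cells must be {1,3}.
R1C1 = 4 − 3 = 1 completes the 4 down.
R1C2 = 6 − 1 = 5 completes the 6 across.
R2C2 = 4 − 3 = 1 completes the 4 across.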